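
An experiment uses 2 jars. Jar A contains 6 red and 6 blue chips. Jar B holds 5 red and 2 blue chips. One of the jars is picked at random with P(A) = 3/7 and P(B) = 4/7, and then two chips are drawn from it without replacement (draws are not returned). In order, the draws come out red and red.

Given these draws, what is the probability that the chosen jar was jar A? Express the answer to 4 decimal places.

0.2636

For each hypothesis, P(data | H) works out to: P(data | jar A) = (6/12)(5/11) = 0.22727; P(data | jar B) = (5/7)(4/6) = 0.47619.
Multiplying each by its prior: 3/7 · 0.22727 = 0.097403, 4/7 · 0.47619 = 0.27211; these sum to 0.36951.
Hence P(jar A | data) = (0.097403) / (0.36951) = 0.2636.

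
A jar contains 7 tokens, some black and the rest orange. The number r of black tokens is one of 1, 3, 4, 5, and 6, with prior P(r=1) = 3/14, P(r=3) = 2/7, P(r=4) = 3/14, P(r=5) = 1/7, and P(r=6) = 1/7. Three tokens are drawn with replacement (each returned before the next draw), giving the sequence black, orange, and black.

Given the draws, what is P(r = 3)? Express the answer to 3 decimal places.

0.301

For each hypothesis, P(data | H) works out to: P(data | r = 1) = (1/7)(6/7)(1/7) = 0.017493; P(data | r = 3) = (3/7)(4/7)(3/7) = 0.10496; P(data | r = 4) = (4/7)(3/7)(4/7) = 0.13994; P(data | r = 5) = (5/7)(2/7)(5/7) = 0.14577; P(data | r = 6) = (6/7)(1/7)(6/7) = 0.10496.
Multiplying each by its prior: 3/14 · 0.017493 = 0.0037484, 2/7 · 0.10496 = 0.029988, 3/14 · 0.13994 = 0.029988, 1/7 · 0.14577 = 0.020825, 1/7 · 0.10496 = 0.014994; with total 0.099542.
By Bayes' rule, P(r = 3 | data) = (0.029988) / (0.099542) = 0.30126.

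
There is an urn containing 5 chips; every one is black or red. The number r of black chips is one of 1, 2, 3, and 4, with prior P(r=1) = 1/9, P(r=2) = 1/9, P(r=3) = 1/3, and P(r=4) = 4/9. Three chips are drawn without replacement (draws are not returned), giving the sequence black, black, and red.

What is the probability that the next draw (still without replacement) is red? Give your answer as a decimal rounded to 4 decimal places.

Under each hypothesis, the probability of the observed sequence is: P(data | r = 1) = (1/5)(0/4) = 0; P(data | r = 2) = (2/5)(1/4)(3/3) = 1/10; P(data | r = 3) = (3/5)(2/4)(2/3) = 1/5; P(data | r = 4) = (4/5)(3/4)(1/3) = 1/5.
Multiplying each by its prior: 1/9 · 0 = 0, 1/9 · 1/10 = 1/90, 1/3 · 1/5 = 1/15, 4/9 · 1/5 = 4/45; summing to 1/6.
Normalising, the posterior is P(r = 1 | data) = 0, P(r = 2 | data) = 1/15, P(r = 3 | data) = 2/5, P(r = 4 | data) = 8/15.
So P(red next | data) = Σ P(red next | H) P(H | data) = (1)(1/15) + (1/2)(2/5) + (0)(8/15) = 4/15.

0.2667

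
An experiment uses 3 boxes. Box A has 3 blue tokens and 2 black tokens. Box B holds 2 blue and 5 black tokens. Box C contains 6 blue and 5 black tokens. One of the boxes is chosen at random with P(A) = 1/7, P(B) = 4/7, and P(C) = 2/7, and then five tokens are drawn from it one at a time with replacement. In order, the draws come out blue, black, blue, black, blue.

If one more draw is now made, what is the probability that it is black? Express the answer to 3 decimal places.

For each hypothesis, P(data | H) works out to: P(data | box A) = (3/5)(2/5)(3/5)(2/5)(3/5) = 0.03456; P(data | box B) = (2/7)(5/7)(2/7)(5/7)(2/7) = 0.0119; P(data | box C) = (6/11)(5/11)(6/11)(5/11)(6/11) = 0.03353.
The prior-weighted likelihoods are 1/7 · 0.03456 = 0.0049371, 4/7 · 0.0119 = 0.0067999, 2/7 · 0.03353 = 0.0095799; these sum to 0.021317.
Normalising, the posterior is P(box A | data) = 0.23161, P(box B | data) = 0.31899, P(box C | data) = 0.4494.
Averaging over the posterior, P(black next | data) = (2/5)(0.23161) + (5/7)(0.31899) + (5/11)(0.4494) = 0.52477.

0.525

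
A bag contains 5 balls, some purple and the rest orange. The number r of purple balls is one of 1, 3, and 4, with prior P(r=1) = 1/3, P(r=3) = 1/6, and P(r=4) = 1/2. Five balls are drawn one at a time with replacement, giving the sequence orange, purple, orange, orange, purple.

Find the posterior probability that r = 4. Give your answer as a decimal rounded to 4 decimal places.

0.1935

The likelihood of the observed sequence under each hypothesis: P(data | r = 1) = (4/5)(1/5)(4/5)(4/5)(1/5) = 0.02048; P(data | r = 3) = (2/5)(3/5)(2/5)(2/5)(3/5) = 0.02304; P(data | r = 4) = (1/5)(4/5)(1/5)(1/5)(4/5) = 0.00512.
Weighting by the prior gives 1/3 · 0.02048 = 0.0068267, 1/6 · 0.02304 = 0.00384, 1/2 · 0.00512 = 0.00256; with total 0.013227.
Hence P(r = 4 | data) = (0.00256) / (0.013227) = 0.19355.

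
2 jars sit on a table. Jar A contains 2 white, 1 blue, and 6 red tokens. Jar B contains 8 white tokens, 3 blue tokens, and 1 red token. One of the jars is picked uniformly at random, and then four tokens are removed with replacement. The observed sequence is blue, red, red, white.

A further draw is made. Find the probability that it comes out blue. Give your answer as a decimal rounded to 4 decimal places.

The likelihood of the observed sequence under each hypothesis: P(data | jar A) = (1/9)(6/9)(6/9)(2/9) = 0.010974; P(data | jar B) = (3/12)(1/12)(1/12)(8/12) = 0.0011574.
Multiplying each by its prior: 1/2 · 0.010974 = 0.005487, 1/2 · 0.0011574 = 0.0005787; with total 0.0060657.
Dividing through by the total gives posterior P(jar A | data) = 0.90459, P(jar B | data) = 0.095406.
So P(blue next | data) = Σ P(blue next | H) P(H | data) = (1/9)(0.90459) + (1/4)(0.095406) = 0.12436.

0.1244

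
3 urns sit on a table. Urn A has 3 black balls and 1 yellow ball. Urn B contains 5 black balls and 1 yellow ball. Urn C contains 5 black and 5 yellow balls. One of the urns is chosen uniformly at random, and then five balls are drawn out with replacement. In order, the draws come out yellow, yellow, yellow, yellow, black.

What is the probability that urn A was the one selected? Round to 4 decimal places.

0.0841

Compute the likelihood of the observed sequence for each case: P(data | urn A) = (1/4)(1/4)(1/4)(1/4)(3/4) = 0.0029297; P(data | urn B) = (1/6)(1/6)(1/6)(1/6)(5/6) = 0.000643; P(data | urn C) = (5/10)(5/10)(5/10)(5/10)(5/10) = 0.03125.
Multiplying each by its prior: 1/3 · 0.0029297 = 0.00097656, 1/3 · 0.000643 = 0.00021433, 1/3 · 0.03125 = 0.010417; these sum to 0.011608.
Hence P(urn A | data) = (0.00097656) / (0.011608) = 0.084132.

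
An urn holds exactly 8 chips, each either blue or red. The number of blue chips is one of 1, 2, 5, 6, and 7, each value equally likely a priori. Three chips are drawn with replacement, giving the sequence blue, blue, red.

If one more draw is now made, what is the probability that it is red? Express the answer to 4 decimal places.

For each hypothesis, P(data | H) works out to: P(data | r = 1) = (1/8)(1/8)(7/8) = 0.013672; P(data | r = 2) = (2/8)(2/8)(6/8) = 0.046875; P(data | r = 5) = (5/8)(5/8)(3/8) = 0.14648; P(data | r = 6) = (6/8)(6/8)(2/8) = 0.14062; P(data | r = 7) = (7/8)(7/8)(1/8) = 0.095703.
Multiplying each by its prior: 1/5 · 0.013672 = 0.0027344, 1/5 · 0.046875 = 0.009375, 1/5 · 0.14648 = 0.029297, 1/5 · 0.14062 = 0.028125, 1/5 · 0.095703 = 0.019141; summing to 0.088672.
The posterior is then P(r = 1 | data) = 0.030837, P(r = 2 | data) = 0.10573, P(r = 5 | data) = 0.3304, P(r = 6 | data) = 0.31718, P(r = 7 | data) = 0.21586.
The predictive probability is P(red next | data) = (7/8)(0.030837) + (3/4)(0.10573) + (3/8)(0.3304) + (1/4)(0.31718) + (1/8)(0.21586) = 0.33645.

0.3365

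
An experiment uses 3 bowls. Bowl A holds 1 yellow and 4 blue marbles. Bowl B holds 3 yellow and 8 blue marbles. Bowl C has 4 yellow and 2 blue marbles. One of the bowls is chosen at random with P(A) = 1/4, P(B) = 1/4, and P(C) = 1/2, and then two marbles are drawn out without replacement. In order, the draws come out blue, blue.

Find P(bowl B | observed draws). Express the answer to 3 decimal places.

Under each hypothesis, the probability of the observed sequence is: P(data | bowl A) = (4/5)(3/4) = 3/5; P(data | bowl B) = (8/11)(7/10) = 28/55; P(data | bowl C) = (2/6)(1/5) = 1/15.
The prior-weighted likelihoods are 1/4 · 3/5 = 3/20, 1/4 · 28/55 = 7/55, 1/2 · 1/15 = 1/30; summing to 41/132.
So P(bowl B | data) = (7/55) / (41/132) = 84/205.

0.410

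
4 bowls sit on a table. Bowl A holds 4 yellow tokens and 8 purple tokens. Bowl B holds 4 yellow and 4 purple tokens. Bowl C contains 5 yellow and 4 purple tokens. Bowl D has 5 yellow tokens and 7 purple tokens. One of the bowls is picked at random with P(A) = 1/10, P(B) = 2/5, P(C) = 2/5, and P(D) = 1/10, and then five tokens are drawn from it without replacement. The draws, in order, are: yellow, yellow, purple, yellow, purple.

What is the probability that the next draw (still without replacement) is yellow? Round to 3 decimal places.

Compute the likelihood of the observed sequence for each case: P(data | bowl A) = (4/12)(3/11)(8/10)(2/9)(7/8) = 0.014141; P(data | bowl B) = (4/8)(3/7)(4/6)(2/5)(3/4) = 0.042857; P(data | bowl C) = (5/9)(4/8)(4/7)(3/6)(3/5) = 0.047619; P(data | bowl D) = (5/12)(4/11)(7/10)(3/9)(6/8) = 0.026515.
Multiplying each by its prior: 1/10 · 0.014141 = 0.0014141, 2/5 · 0.042857 = 0.017143, 2/5 · 0.047619 = 0.019048, 1/10 · 0.026515 = 0.0026515; summing to 0.040256.
Dividing through by the total gives posterior P(bowl A | data) = 0.035129, P(bowl B | data) = 0.42584, P(bowl C | data) = 0.47316, P(bowl D | data) = 0.065866.
The predictive probability is P(yellow next | data) = (1/7)(0.035129) + (1/3)(0.42584) + (1/2)(0.47316) + (2/7)(0.065866) = 0.40237.

0.402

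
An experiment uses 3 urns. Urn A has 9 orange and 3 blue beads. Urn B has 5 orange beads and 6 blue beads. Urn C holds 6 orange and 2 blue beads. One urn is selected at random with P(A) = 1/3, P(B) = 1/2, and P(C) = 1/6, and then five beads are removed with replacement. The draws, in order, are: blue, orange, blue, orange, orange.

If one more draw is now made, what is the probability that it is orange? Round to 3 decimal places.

0.598

Under each hypothesis, the probability of the observed sequence is: P(data | urn A) = (3/12)(9/12)(3/12)(9/12)(9/12) = 0.026367; P(data | urn B) = (6/11)(5/11)(6/11)(5/11)(5/11) = 0.027941; P(data | urn C) = (2/8)(6/8)(2/8)(6/8)(6/8) = 0.026367.
The prior-weighted likelihoods are 1/3 · 0.026367 = 0.0087891, 1/2 · 0.027941 = 0.013971, 1/6 · 0.026367 = 0.0043945; these sum to 0.027154.
Dividing through by the total gives posterior P(urn A | data) = 0.32367, P(urn B | data) = 0.51449, P(urn C | data) = 0.16184.
Averaging over the posterior, P(orange next | data) = (3/4)(0.32367) + (5/11)(0.51449) + (3/4)(0.16184) = 0.59799.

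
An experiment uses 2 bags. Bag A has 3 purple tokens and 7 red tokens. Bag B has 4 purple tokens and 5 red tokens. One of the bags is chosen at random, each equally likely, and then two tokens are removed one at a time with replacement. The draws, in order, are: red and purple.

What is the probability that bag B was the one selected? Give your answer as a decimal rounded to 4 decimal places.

0.5404

For each hypothesis, P(data | H) works out to: P(data | bag A) = (7/10)(3/10) = 0.21; P(data | bag B) = (5/9)(4/9) = 0.24691.
The prior-weighted likelihoods are 1/2 · 0.21 = 0.105, 1/2 · 0.24691 = 0.12346; these sum to 0.22846.
By Bayes' rule, P(bag B | data) = (0.12346) / (0.22846) = 0.54039.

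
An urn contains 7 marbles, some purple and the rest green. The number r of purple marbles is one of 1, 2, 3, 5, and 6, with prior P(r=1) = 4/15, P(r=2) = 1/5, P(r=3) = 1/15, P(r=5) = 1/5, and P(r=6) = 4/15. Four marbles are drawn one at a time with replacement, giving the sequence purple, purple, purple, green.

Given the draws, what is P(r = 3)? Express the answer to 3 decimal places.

The likelihood of the observed sequence under each hypothesis: P(data | r = 1) = (1/7)(1/7)(1/7)(6/7) = 0.002499; P(data | r = 2) = (2/7)(2/7)(2/7)(5/7) = 0.01666; P(data | r = 3) = (3/7)(3/7)(3/7)(4/7) = 0.044981; P(data | r = 5) = (5/7)(5/7)(5/7)(2/7) = 0.10412; P(data | r = 6) = (6/7)(6/7)(6/7)(1/7) = 0.089963.
Multiplying each by its prior: 4/15 · 0.002499 = 0.00066639, 1/5 · 0.01666 = 0.0033319, 1/15 · 0.044981 = 0.0029988, 1/5 · 0.10412 = 0.020825, 4/15 · 0.089963 = 0.02399; summing to 0.051812.
Therefore the posterior P(r = 3 | data) = (0.0029988) / (0.051812) = 0.057878.

0.058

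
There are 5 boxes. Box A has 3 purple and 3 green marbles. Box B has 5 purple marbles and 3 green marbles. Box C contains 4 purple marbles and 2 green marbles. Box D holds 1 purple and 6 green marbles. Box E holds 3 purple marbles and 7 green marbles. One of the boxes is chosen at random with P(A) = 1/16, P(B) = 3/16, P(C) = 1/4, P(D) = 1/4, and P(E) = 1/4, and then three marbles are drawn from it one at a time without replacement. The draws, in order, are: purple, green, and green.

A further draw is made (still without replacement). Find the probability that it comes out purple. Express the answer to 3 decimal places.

0.399

For each hypothesis, P(data | H) works out to: P(data | box A) = (3/6)(3/5)(2/4) = 0.15; P(data | box B) = (5/8)(3/7)(2/6) = 0.089286; P(data | box C) = (4/6)(2/5)(1/4) = 0.066667; P(data | box D) = (1/7)(6/6)(5/5) = 0.14286; P(data | box E) = (3/10)(7/9)(6/8) = 0.175.
Weighting by the prior gives 1/16 · 0.15 = 0.009375, 3/16 · 0.089286 = 0.016741, 1/4 · 0.066667 = 0.016667, 1/4 · 0.14286 = 0.035714, 1/4 · 0.175 = 0.04375; these sum to 0.12225.
The posterior is then P(box A | data) = 0.076689, P(box B | data) = 0.13694, P(box C | data) = 0.13634, P(box D | data) = 0.29215, P(box E | data) = 0.35788.
Averaging over the posterior, P(purple next | data) = (2/3)(0.076689) + (4/5)(0.13694) + (1)(0.13634) + (0)(0.29215) + (2/7)(0.35788) = 0.39927.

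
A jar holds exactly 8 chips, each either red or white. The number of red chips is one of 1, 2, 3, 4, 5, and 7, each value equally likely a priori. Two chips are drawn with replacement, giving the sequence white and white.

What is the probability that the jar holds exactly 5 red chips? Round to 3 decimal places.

0.066

Compute the likelihood of the observed sequence for each case: P(data | r = 1) = (7/8)(7/8) = 49/64; P(data | r = 2) = (6/8)(6/8) = 9/16; P(data | r = 3) = (5/8)(5/8) = 25/64; P(data | r = 4) = (4/8)(4/8) = 1/4; P(data | r = 5) = (3/8)(3/8) = 9/64; P(data | r = 7) = (1/8)(1/8) = 1/64.
Multiplying each by its prior: 1/6 · 49/64 = 49/384, 1/6 · 9/16 = 3/32, 1/6 · 25/64 = 25/384, 1/6 · 1/4 = 1/24, 1/6 · 9/64 = 3/128, 1/6 · 1/64 = 1/384; summing to 17/48.
Therefore the posterior P(r = 5 | data) = (3/128) / (17/48) = 9/136.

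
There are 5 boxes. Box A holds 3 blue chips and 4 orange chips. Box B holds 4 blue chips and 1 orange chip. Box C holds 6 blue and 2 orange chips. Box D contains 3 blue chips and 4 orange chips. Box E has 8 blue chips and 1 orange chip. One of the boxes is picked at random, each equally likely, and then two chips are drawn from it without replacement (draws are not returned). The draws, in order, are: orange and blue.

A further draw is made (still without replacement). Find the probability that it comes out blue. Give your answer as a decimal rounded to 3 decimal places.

0.655

Compute the likelihood of the observed sequence for each case: P(data | box A) = (4/7)(3/6) = 0.28571; P(data | box B) = (1/5)(4/4) = 0.2; P(data | box C) = (2/8)(6/7) = 0.21429; P(data | box D) = (4/7)(3/6) = 0.28571; P(data | box E) = (1/9)(8/8) = 0.11111.
Multiplying each by its prior: 1/5 · 0.28571 = 0.057143, 1/5 · 0.2 = 0.04, 1/5 · 0.21429 = 0.042857, 1/5 · 0.28571 = 0.057143, 1/5 · 0.11111 = 0.022222; summing to 0.21937.
The posterior is then P(box A | data) = 0.26049, P(box B | data) = 0.18234, P(box C | data) = 0.19537, P(box D | data) = 0.26049, P(box E | data) = 0.1013.
The predictive probability is P(blue next | data) = (2/5)(0.26049) + (1)(0.18234) + (5/6)(0.19537) + (2/5)(0.26049) + (1)(0.1013) = 0.65485.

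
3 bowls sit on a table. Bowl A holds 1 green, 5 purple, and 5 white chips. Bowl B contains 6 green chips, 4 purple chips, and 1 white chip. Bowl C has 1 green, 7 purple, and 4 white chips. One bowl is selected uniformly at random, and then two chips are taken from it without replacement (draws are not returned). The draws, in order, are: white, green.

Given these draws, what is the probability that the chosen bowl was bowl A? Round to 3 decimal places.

0.349

Compute the likelihood of the observed sequence for each case: P(data | bowl A) = (5/11)(1/10) = 1/22; P(data | bowl B) = (1/11)(6/10) = 3/55; P(data | bowl C) = (4/12)(1/11) = 1/33.
The prior-weighted likelihoods are 1/3 · 1/22 = 1/66, 1/3 · 3/55 = 1/55, 1/3 · 1/33 = 1/99; these sum to 43/990.
Therefore the posterior P(bowl A | data) = (1/66) / (43/990) = 15/43.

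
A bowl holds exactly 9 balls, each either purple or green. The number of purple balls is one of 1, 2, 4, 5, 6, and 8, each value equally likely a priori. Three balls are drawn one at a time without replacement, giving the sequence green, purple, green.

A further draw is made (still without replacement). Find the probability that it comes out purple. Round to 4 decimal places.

Compute the likelihood of the observed sequence for each case: P(data | r = 1) = (8/9)(1/8)(7/7) = 1/9; P(data | r = 2) = (7/9)(2/8)(6/7) = 1/6; P(data | r = 4) = (5/9)(4/8)(4/7) = 10/63; P(data | r = 5) = (4/9)(5/8)(3/7) = 5/42; P(data | r = 6) = (3/9)(6/8)(2/7) = 1/14; P(data | r = 8) = (1/9)(8/8)(0/7) = 0.
Weighting by the prior gives 1/6 · 1/9 = 1/54, 1/6 · 1/6 = 1/36, 1/6 · 10/63 = 5/189, 1/6 · 5/42 = 5/252, 1/6 · 1/14 = 1/84, 1/6 · 0 = 0; these sum to 79/756.
The posterior is then P(r = 1 | data) = 14/79, P(r = 2 | data) = 21/79, P(r = 4 | data) = 20/79, P(r = 5 | data) = 15/79, P(r = 6 | data) = 9/79, P(r = 8 | data) = 0.
So P(purple next | data) = Σ P(purple next | H) P(H | data) = (0)(14/79) + (1/6)(21/79) + (1/2)(20/79) + (2/3)(15/79) + (5/6)(9/79) = 31/79.

0.3924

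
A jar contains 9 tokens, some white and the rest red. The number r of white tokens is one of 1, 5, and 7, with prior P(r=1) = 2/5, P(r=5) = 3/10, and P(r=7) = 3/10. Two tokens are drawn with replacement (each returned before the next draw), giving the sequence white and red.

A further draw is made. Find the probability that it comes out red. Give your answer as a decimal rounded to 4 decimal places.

0.4809

For each hypothesis, P(data | H) works out to: P(data | r = 1) = (1/9)(8/9) = 8/81; P(data | r = 5) = (5/9)(4/9) = 20/81; P(data | r = 7) = (7/9)(2/9) = 14/81.
Multiplying each by its prior: 2/5 · 8/81 = 16/405, 3/10 · 20/81 = 2/27, 3/10 · 14/81 = 7/135; these sum to 67/405.
Dividing through by the total gives posterior P(r = 1 | data) = 16/67, P(r = 5 | data) = 30/67, P(r = 7 | data) = 21/67.
The predictive probability is P(red next | data) = (8/9)(16/67) + (4/9)(30/67) + (2/9)(21/67) = 290/603.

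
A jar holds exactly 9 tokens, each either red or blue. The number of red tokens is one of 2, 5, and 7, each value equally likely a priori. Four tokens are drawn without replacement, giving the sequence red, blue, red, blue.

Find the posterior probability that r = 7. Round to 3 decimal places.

For each hypothesis, P(data | H) works out to: P(data | r = 2) = (2/9)(7/8)(1/7)(6/6) = 1/36; P(data | r = 5) = (5/9)(4/8)(4/7)(3/6) = 5/63; P(data | r = 7) = (7/9)(2/8)(6/7)(1/6) = 1/36.
Weighting by the prior gives 1/3 · 1/36 = 1/108, 1/3 · 5/63 = 5/189, 1/3 · 1/36 = 1/108; summing to 17/378.
Therefore the posterior P(r = 7 | data) = (1/108) / (17/378) = 7/34.

0.206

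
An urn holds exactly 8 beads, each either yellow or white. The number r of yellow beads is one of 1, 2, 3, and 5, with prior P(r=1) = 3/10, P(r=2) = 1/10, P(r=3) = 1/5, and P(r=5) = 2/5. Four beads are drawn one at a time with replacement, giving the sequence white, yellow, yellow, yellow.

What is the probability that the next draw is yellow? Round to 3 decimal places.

0.573

Under each hypothesis, the probability of the observed sequence is: P(data | r = 1) = (7/8)(1/8)(1/8)(1/8) = 0.001709; P(data | r = 2) = (6/8)(2/8)(2/8)(2/8) = 0.011719; P(data | r = 3) = (5/8)(3/8)(3/8)(3/8) = 0.032959; P(data | r = 5) = (3/8)(5/8)(5/8)(5/8) = 0.091553.
The prior-weighted likelihoods are 3/10 · 0.001709 = 0.0005127, 1/10 · 0.011719 = 0.0011719, 1/5 · 0.032959 = 0.0065918, 2/5 · 0.091553 = 0.036621; with total 0.044897.
Dividing through by the total gives posterior P(r = 1 | data) = 0.011419, P(r = 2 | data) = 0.026101, P(r = 3 | data) = 0.14682, P(r = 5 | data) = 0.81566.
Averaging over the posterior, P(yellow next | data) = (1/8)(0.011419) + (1/4)(0.026101) + (3/8)(0.14682) + (5/8)(0.81566) = 0.5728.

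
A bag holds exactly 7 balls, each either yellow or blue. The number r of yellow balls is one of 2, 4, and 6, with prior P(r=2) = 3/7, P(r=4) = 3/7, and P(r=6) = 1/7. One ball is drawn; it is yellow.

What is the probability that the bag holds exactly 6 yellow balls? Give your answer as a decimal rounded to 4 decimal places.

0.2500

Compute the likelihood of this draw for each case: P(data | r = 2) = (2/7) = 2/7; P(data | r = 4) = (4/7) = 4/7; P(data | r = 6) = (6/7) = 6/7.
The prior-weighted likelihoods are 3/7 · 2/7 = 6/49, 3/7 · 4/7 = 12/49, 1/7 · 6/7 = 6/49; these sum to 24/49.
By Bayes' rule, P(r = 6 | data) = (6/49) / (24/49) = 1/4.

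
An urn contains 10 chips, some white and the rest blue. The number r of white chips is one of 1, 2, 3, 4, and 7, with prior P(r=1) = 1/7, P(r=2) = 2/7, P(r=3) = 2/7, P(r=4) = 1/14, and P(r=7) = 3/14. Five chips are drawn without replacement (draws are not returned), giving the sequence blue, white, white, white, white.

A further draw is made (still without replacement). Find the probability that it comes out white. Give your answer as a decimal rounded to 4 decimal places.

For each hypothesis, P(data | H) works out to: P(data | r = 1) = (9/10)(1/9)(0/8) = 0; P(data | r = 2) = (8/10)(2/9)(1/8)(0/7) = 0; P(data | r = 3) = (7/10)(3/9)(2/8)(1/7)(0/6) = 0; P(data | r = 4) = (6/10)(4/9)(3/8)(2/7)(1/6) = 0.0047619; P(data | r = 7) = (3/10)(7/9)(6/8)(5/7)(4/6) = 0.083333.
The prior-weighted likelihoods are 1/7 · 0 = 0, 2/7 · 0 = 0, 2/7 · 0 = 0, 1/14 · 0.0047619 = 0.00034014, 3/14 · 0.083333 = 0.017857; summing to 0.018197.
The posterior is then P(r = 1 | data) = 0, P(r = 2 | data) = 0, P(r = 3 | data) = 0, P(r = 4 | data) = 0.018692, P(r = 7 | data) = 0.98131.
The predictive probability is P(white next | data) = (0)(0.018692) + (3/5)(0.98131) = 0.58879.

0.5888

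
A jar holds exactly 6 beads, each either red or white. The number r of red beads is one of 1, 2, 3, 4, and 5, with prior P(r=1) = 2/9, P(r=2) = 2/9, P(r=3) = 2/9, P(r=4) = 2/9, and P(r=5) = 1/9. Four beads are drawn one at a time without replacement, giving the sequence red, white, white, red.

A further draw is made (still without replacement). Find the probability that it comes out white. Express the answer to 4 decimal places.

0.5000

The likelihood of the observed sequence under each hypothesis: P(data | r = 1) = (1/6)(5/5)(4/4)(0/3) = 0; P(data | r = 2) = (2/6)(4/5)(3/4)(1/3) = 1/15; P(data | r = 3) = (3/6)(3/5)(2/4)(2/3) = 1/10; P(data | r = 4) = (4/6)(2/5)(1/4)(3/3) = 1/15; P(data | r = 5) = (5/6)(1/5)(0/4) = 0.
Weighting by the prior gives 2/9 · 0 = 0, 2/9 · 1/15 = 2/135, 2/9 · 1/10 = 1/45, 2/9 · 1/15 = 2/135, 1/9 · 0 = 0; summing to 7/135.
Normalising, the posterior is P(r = 1 | data) = 0, P(r = 2 | data) = 2/7, P(r = 3 | data) = 3/7, P(r = 4 | data) = 2/7, P(r = 5 | data) = 0.
The predictive probability is P(white next | data) = (1)(2/7) + (1/2)(3/7) + (0)(2/7) = 1/2.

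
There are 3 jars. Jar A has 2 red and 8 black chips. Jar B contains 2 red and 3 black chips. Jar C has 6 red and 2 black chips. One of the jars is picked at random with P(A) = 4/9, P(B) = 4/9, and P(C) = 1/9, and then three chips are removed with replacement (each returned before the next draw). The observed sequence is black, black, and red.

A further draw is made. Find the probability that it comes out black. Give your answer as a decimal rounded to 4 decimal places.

0.6758

Compute the likelihood of the observed sequence for each case: P(data | jar A) = (8/10)(8/10)(2/10) = 0.128; P(data | jar B) = (3/5)(3/5)(2/5) = 0.144; P(data | jar C) = (2/8)(2/8)(6/8) = 0.046875.
Multiplying each by its prior: 4/9 · 0.128 = 0.056889, 4/9 · 0.144 = 0.064, 1/9 · 0.046875 = 0.0052083; these sum to 0.1261.
Dividing through by the total gives posterior P(jar A | data) = 0.45115, P(jar B | data) = 0.50754, P(jar C | data) = 0.041304.
The predictive probability is P(black next | data) = (4/5)(0.45115) + (3/5)(0.50754) + (1/4)(0.041304) = 0.67577.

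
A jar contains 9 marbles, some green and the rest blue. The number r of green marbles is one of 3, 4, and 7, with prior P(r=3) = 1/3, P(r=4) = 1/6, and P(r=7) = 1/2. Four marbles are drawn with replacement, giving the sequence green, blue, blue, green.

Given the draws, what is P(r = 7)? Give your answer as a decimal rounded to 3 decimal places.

0.359

Under each hypothesis, the probability of the observed sequence is: P(data | r = 3) = (3/9)(6/9)(6/9)(3/9) = 0.049383; P(data | r = 4) = (4/9)(5/9)(5/9)(4/9) = 0.060966; P(data | r = 7) = (7/9)(2/9)(2/9)(7/9) = 0.029873.
The prior-weighted likelihoods are 1/3 · 0.049383 = 0.016461, 1/6 · 0.060966 = 0.010161, 1/2 · 0.029873 = 0.014937; summing to 0.041559.
Hence P(r = 7 | data) = (0.014937) / (0.041559) = 0.35941.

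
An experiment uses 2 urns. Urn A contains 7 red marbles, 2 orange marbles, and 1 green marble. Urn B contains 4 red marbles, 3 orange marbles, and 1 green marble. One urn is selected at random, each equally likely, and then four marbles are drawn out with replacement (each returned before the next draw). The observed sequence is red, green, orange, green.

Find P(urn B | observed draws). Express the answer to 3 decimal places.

For each hypothesis, P(data | H) works out to: P(data | urn A) = (7/10)(1/10)(2/10)(1/10) = 0.0014; P(data | urn B) = (4/8)(1/8)(3/8)(1/8) = 0.0029297.
The prior-weighted likelihoods are 1/2 · 0.0014 = 0.0007, 1/2 · 0.0029297 = 0.0014648; these sum to 0.0021648.
So P(urn B | data) = (0.0014648) / (0.0021648) = 0.67665.

0.677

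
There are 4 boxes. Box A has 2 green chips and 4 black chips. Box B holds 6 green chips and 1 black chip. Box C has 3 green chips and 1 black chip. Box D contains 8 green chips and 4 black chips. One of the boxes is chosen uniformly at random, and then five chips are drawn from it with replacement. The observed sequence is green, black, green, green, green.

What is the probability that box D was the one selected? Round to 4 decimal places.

The likelihood of the observed sequence under each hypothesis: P(data | box A) = (2/6)(4/6)(2/6)(2/6)(2/6) = 0.0082305; P(data | box B) = (6/7)(1/7)(6/7)(6/7)(6/7) = 0.077111; P(data | box C) = (3/4)(1/4)(3/4)(3/4)(3/4) = 0.079102; P(data | box D) = (8/12)(4/12)(8/12)(8/12)(8/12) = 0.065844.
Weighting by the prior gives 1/4 · 0.0082305 = 0.0020576, 1/4 · 0.077111 = 0.019278, 1/4 · 0.079102 = 0.019775, 1/4 · 0.065844 = 0.016461; these sum to 0.057572.
Therefore the posterior P(box D | data) = (0.016461) / (0.057572) = 0.28592.

0.2859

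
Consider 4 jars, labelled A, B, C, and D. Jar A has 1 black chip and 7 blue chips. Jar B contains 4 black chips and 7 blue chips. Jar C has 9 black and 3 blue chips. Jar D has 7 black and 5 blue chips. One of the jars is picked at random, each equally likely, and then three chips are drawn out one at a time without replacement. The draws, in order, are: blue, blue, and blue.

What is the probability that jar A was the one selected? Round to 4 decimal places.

Compute the likelihood of the observed sequence for each case: P(data | jar A) = (7/8)(6/7)(5/6) = 0.625; P(data | jar B) = (7/11)(6/10)(5/9) = 0.21212; P(data | jar C) = (3/12)(2/11)(1/10) = 0.0045455; P(data | jar D) = (5/12)(4/11)(3/10) = 0.045455.
Weighting by the prior gives 1/4 · 0.625 = 0.15625, 1/4 · 0.21212 = 0.05303, 1/4 · 0.0045455 = 0.0011364, 1/4 · 0.045455 = 0.011364; summing to 0.22178.
Therefore the posterior P(jar A | data) = (0.15625) / (0.22178) = 0.70453.

0.7045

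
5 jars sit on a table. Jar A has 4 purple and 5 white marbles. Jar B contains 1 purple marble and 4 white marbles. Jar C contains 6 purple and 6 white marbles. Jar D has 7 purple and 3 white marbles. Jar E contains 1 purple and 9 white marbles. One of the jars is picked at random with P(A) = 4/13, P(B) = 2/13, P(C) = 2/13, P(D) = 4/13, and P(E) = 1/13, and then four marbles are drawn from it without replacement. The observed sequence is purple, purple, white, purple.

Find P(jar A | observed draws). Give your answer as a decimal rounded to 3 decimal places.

0.204

For each hypothesis, P(data | H) works out to: P(data | jar A) = (4/9)(3/8)(5/7)(2/6) = 0.039683; P(data | jar B) = (1/5)(0/4) = 0; P(data | jar C) = (6/12)(5/11)(6/10)(4/9) = 0.060606; P(data | jar D) = (7/10)(6/9)(3/8)(5/7) = 0.125; P(data | jar E) = (1/10)(0/9) = 0.
Multiplying each by its prior: 4/13 · 0.039683 = 0.01221, 2/13 · 0 = 0, 2/13 · 0.060606 = 0.009324, 4/13 · 0.125 = 0.038462, 1/13 · 0 = 0; summing to 0.059996.
By Bayes' rule, P(jar A | data) = (0.01221) / (0.059996) = 0.20352.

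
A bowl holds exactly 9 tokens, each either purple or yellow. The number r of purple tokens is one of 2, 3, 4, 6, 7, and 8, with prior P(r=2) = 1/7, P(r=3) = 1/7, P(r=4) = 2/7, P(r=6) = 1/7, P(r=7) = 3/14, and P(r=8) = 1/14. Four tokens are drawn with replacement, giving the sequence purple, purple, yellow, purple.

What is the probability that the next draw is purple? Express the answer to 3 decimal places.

The likelihood of the observed sequence under each hypothesis: P(data | r = 2) = (2/9)(2/9)(7/9)(2/9) = 0.0085353; P(data | r = 3) = (3/9)(3/9)(6/9)(3/9) = 0.024691; P(data | r = 4) = (4/9)(4/9)(5/9)(4/9) = 0.048773; P(data | r = 6) = (6/9)(6/9)(3/9)(6/9) = 0.098765; P(data | r = 7) = (7/9)(7/9)(2/9)(7/9) = 0.10456; P(data | r = 8) = (8/9)(8/9)(1/9)(8/9) = 0.078037.
Multiplying each by its prior: 1/7 · 0.0085353 = 0.0012193, 1/7 · 0.024691 = 0.0035273, 2/7 · 0.048773 = 0.013935, 1/7 · 0.098765 = 0.014109, 3/14 · 0.10456 = 0.022405, 1/14 · 0.078037 = 0.0055741; these sum to 0.06077.
Normalising, the posterior is P(r = 2 | data) = 0.020064, P(r = 3 | data) = 0.058044, P(r = 4 | data) = 0.22931, P(r = 6 | data) = 0.23217, P(r = 7 | data) = 0.36869, P(r = 8 | data) = 0.091723.
The predictive probability is P(purple next | data) = (2/9)(0.020064) + (1/3)(0.058044) + (4/9)(0.22931) + (2/3)(0.23217) + (7/9)(0.36869) + (8/9)(0.091723) = 0.64879.

0.649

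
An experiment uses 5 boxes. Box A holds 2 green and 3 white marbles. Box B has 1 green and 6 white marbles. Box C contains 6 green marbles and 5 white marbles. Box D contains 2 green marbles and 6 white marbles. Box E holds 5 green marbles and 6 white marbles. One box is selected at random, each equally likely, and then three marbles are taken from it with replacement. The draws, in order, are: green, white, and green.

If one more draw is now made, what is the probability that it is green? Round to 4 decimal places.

0.4350

The likelihood of the observed sequence under each hypothesis: P(data | box A) = (2/5)(3/5)(2/5) = 0.096; P(data | box B) = (1/7)(6/7)(1/7) = 0.017493; P(data | box C) = (6/11)(5/11)(6/11) = 0.13524; P(data | box D) = (2/8)(6/8)(2/8) = 0.046875; P(data | box E) = (5/11)(6/11)(5/11) = 0.1127.
The prior-weighted likelihoods are 1/5 · 0.096 = 0.0192, 1/5 · 0.017493 = 0.0034985, 1/5 · 0.13524 = 0.027047, 1/5 · 0.046875 = 0.009375, 1/5 · 0.1127 = 0.022539; these sum to 0.08166.
Normalising, the posterior is P(box A | data) = 0.23512, P(box B | data) = 0.042843, P(box C | data) = 0.33122, P(box D | data) = 0.1148, P(box E | data) = 0.27601.
Averaging over the posterior, P(green next | data) = (2/5)(0.23512) + (1/7)(0.042843) + (6/11)(0.33122) + (1/4)(0.1148) + (5/11)(0.27601) = 0.435.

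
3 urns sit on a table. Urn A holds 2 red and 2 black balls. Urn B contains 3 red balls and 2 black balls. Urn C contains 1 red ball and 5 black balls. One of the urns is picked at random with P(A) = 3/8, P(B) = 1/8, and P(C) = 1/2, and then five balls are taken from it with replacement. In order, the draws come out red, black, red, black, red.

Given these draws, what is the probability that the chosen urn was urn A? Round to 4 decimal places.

0.6641

The likelihood of the observed sequence under each hypothesis: P(data | urn A) = (2/4)(2/4)(2/4)(2/4)(2/4) = 0.03125; P(data | urn B) = (3/5)(2/5)(3/5)(2/5)(3/5) = 0.03456; P(data | urn C) = (1/6)(5/6)(1/6)(5/6)(1/6) = 0.003215.
Multiplying each by its prior: 3/8 · 0.03125 = 0.011719, 1/8 · 0.03456 = 0.00432, 1/2 · 0.003215 = 0.0016075; these sum to 0.017646.
So P(urn A | data) = (0.011719) / (0.017646) = 0.66409.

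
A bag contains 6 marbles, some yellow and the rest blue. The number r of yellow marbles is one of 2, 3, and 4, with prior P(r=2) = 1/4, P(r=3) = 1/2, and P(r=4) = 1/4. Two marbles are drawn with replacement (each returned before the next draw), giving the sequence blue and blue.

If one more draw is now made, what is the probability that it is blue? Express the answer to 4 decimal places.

Compute the likelihood of the observed sequence for each case: P(data | r = 2) = (4/6)(4/6) = 4/9; P(data | r = 3) = (3/6)(3/6) = 1/4; P(data | r = 4) = (2/6)(2/6) = 1/9.
Weighting by the prior gives 1/4 · 4/9 = 1/9, 1/2 · 1/4 = 1/8, 1/4 · 1/9 = 1/36; these sum to 19/72.
Dividing through by the total gives posterior P(r = 2 | data) = 8/19, P(r = 3 | data) = 9/19, P(r = 4 | data) = 2/19.
So P(blue next | data) = Σ P(blue next | H) P(H | data) = (2/3)(8/19) + (1/2)(9/19) + (1/3)(2/19) = 21/38.

0.5526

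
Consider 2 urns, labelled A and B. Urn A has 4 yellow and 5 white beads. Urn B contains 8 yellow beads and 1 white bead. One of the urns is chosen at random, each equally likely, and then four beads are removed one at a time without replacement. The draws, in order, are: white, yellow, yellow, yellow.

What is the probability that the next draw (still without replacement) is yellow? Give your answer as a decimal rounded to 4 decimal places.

0.7895

Under each hypothesis, the probability of the observed sequence is: P(data | urn A) = (5/9)(4/8)(3/7)(2/6) = 5/126; P(data | urn B) = (1/9)(8/8)(7/7)(6/6) = 1/9.
Multiplying each by its prior: 1/2 · 5/126 = 5/252, 1/2 · 1/9 = 1/18; these sum to 19/252.
Dividing through by the total gives posterior P(urn A | data) = 5/19, P(urn B | data) = 14/19.
The predictive probability is P(yellow next | data) = (1/5)(5/19) + (1)(14/19) = 15/19.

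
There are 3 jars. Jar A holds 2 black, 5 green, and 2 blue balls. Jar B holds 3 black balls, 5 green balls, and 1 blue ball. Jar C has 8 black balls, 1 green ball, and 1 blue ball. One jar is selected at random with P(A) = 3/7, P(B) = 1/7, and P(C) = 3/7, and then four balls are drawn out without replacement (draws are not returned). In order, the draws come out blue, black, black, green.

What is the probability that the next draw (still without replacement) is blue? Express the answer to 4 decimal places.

0.0629

Compute the likelihood of the observed sequence for each case: P(data | jar A) = (2/9)(2/8)(1/7)(5/6) = 0.0066138; P(data | jar B) = (1/9)(3/8)(2/7)(5/6) = 0.0099206; P(data | jar C) = (1/10)(8/9)(7/8)(1/7) = 0.011111.
The prior-weighted likelihoods are 3/7 · 0.0066138 = 0.0028345, 1/7 · 0.0099206 = 0.0014172, 3/7 · 0.011111 = 0.0047619; these sum to 0.0090136.
Normalising, the posterior is P(jar A | data) = 0.31447, P(jar B | data) = 0.15723, P(jar C | data) = 0.5283.
The predictive probability is P(blue next | data) = (1/5)(0.31447) + (0)(0.15723) + (0)(0.5283) = 0.062893.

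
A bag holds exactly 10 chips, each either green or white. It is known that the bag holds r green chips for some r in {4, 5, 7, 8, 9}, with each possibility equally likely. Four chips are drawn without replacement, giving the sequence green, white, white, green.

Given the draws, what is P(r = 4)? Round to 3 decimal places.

0.320

Under each hypothesis, the probability of the observed sequence is: P(data | r = 4) = (4/10)(6/9)(5/8)(3/7) = 0.071429; P(data | r = 5) = (5/10)(5/9)(4/8)(4/7) = 0.079365; P(data | r = 7) = (7/10)(3/9)(2/8)(6/7) = 0.05; P(data | r = 8) = (8/10)(2/9)(1/8)(7/7) = 0.022222; P(data | r = 9) = (9/10)(1/9)(0/8) = 0.
Weighting by the prior gives 1/5 · 0.071429 = 0.014286, 1/5 · 0.079365 = 0.015873, 1/5 · 0.05 = 0.01, 1/5 · 0.022222 = 0.0044444, 1/5 · 0 = 0; summing to 0.044603.
Hence P(r = 4 | data) = (0.014286) / (0.044603) = 0.32028.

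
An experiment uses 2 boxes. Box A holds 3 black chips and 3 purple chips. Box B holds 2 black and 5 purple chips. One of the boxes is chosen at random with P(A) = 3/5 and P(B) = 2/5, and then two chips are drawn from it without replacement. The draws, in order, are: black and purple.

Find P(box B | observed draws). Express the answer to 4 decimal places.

0.3460

Under each hypothesis, the probability of the observed sequence is: P(data | box A) = (3/6)(3/5) = 0.3; P(data | box B) = (2/7)(5/6) = 0.2381.
Multiplying each by its prior: 3/5 · 0.3 = 0.18, 2/5 · 0.2381 = 0.095238; summing to 0.27524.
By Bayes' rule, P(box B | data) = (0.095238) / (0.27524) = 0.34602.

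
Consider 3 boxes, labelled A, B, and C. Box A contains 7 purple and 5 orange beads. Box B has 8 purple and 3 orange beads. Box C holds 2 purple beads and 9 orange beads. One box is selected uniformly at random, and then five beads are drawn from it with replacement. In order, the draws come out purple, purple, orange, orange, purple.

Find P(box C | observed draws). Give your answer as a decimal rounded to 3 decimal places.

Under each hypothesis, the probability of the observed sequence is: P(data | box A) = (7/12)(7/12)(5/12)(5/12)(7/12) = 0.034461; P(data | box B) = (8/11)(8/11)(3/11)(3/11)(8/11) = 0.028612; P(data | box C) = (2/11)(2/11)(9/11)(9/11)(2/11) = 0.0040236.
Weighting by the prior gives 1/3 · 0.034461 = 0.011487, 1/3 · 0.028612 = 0.0095374, 1/3 · 0.0040236 = 0.0013412; with total 0.022366.
Therefore the posterior P(box C | data) = (0.0013412) / (0.022366) = 0.059967.

0.060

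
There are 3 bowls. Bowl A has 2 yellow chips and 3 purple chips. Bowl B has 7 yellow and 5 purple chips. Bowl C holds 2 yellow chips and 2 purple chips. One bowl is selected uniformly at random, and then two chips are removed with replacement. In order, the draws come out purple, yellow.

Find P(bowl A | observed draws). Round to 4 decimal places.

0.3274

Under each hypothesis, the probability of the observed sequence is: P(data | bowl A) = (3/5)(2/5) = 0.24; P(data | bowl B) = (5/12)(7/12) = 0.24306; P(data | bowl C) = (2/4)(2/4) = 0.25.
Weighting by the prior gives 1/3 · 0.24 = 0.08, 1/3 · 0.24306 = 0.081019, 1/3 · 0.25 = 0.083333; these sum to 0.24435.
Therefore the posterior P(bowl A | data) = (0.08) / (0.24435) = 0.3274.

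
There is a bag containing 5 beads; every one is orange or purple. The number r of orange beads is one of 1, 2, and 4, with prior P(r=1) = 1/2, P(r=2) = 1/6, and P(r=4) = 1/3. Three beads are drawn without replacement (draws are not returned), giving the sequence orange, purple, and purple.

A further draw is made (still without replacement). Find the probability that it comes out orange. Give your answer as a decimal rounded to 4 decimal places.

The likelihood of the observed sequence under each hypothesis: P(data | r = 1) = (1/5)(4/4)(3/3) = 1/5; P(data | r = 2) = (2/5)(3/4)(2/3) = 1/5; P(data | r = 4) = (4/5)(1/4)(0/3) = 0.
Multiplying each by its prior: 1/2 · 1/5 = 1/10, 1/6 · 1/5 = 1/30, 1/3 · 0 = 0; with total 2/15.
The posterior is then P(r = 1 | data) = 3/4, P(r = 2 | data) = 1/4, P(r = 4 | data) = 0.
Averaging over the posterior, P(orange next | data) = (0)(3/4) + (1/2)(1/4) = 1/8.

0.1250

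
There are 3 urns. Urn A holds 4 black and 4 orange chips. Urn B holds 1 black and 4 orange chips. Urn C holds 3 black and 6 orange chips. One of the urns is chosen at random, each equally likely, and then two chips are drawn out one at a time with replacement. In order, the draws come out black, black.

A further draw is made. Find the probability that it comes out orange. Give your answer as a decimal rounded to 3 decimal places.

0.576

Under each hypothesis, the probability of the observed sequence is: P(data | urn A) = (4/8)(4/8) = 0.25; P(data | urn B) = (1/5)(1/5) = 0.04; P(data | urn C) = (3/9)(3/9) = 0.11111.
Weighting by the prior gives 1/3 · 0.25 = 0.083333, 1/3 · 0.04 = 0.013333, 1/3 · 0.11111 = 0.037037; with total 0.1337.
Dividing through by the total gives posterior P(urn A | data) = 0.62327, P(urn B | data) = 0.099723, P(urn C | data) = 0.27701.
So P(orange next | data) = Σ P(orange next | H) P(H | data) = (1/2)(0.62327) + (4/5)(0.099723) + (2/3)(0.27701) = 0.57608.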